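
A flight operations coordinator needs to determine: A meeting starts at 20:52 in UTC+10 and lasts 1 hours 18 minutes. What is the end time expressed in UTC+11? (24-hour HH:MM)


Start: 20:52 in UTC+10
Step 1 - add duration:
  minutes: 52 + 18 = 70 (carry 1h)
  hours: 20 + 1 + 1 = 22
  end in UTC+10: 22:10
Step 2 - convert UTC+10 -> UTC+11:
  offset difference: 11 - (10) = 1 hours
  22 + (1) = 23 -> mod 24 = 23
Result: 23:10 in UTC+11

23:10


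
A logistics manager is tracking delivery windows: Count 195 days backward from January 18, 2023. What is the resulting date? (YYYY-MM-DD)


Start: 2023-01-18
Subtracting 195 days
Days already passed in January: 18
After going back through January: 177 more days to subtract
December 2022: 31 days, 146 remaining
November 2022: 30 days, 116 remaining
October 2022: 31 days, 85 remaining
September 2022: 30 days, 55 remaining
Result: 2022-07-07

2022-07-07


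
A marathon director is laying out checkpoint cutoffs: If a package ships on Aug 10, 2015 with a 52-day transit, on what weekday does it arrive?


Start: 2015-08-10 (Monday)
Step 1 - find target date: add 52 days
  2015-08-10 + 52 days = 2015-10-01
Step 2 - day of week:
  52 mod 7 = 3
  Monday + 3 days -> Thursday
Result: Thursday (2015-10-01)

Thursday


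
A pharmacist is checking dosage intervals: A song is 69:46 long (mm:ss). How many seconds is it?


Minutes: 69
Extra seconds: 46
Seconds per minute: 60
Minutes to seconds: 69 x 60 = 4140
Total: 4140 + 46 = 4186

4186


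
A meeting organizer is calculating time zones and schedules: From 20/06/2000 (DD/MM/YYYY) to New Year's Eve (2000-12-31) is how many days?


Start: June 20, 2000
End: December 31, 2000
Days left in June: 10
July: 31
August: 31
September: 30
October: 31
... plus remaining months
Sum of remaining months: 184
Total: 10 + 184 = 194

194


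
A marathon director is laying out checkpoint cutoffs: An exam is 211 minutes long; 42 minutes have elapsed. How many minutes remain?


Total budget: 211 minutes
Time used: 42 minutes
Remaining: 211 - 42 = 169 minutes
Percent used: 19.9%
Percent remaining: 80.1%

169


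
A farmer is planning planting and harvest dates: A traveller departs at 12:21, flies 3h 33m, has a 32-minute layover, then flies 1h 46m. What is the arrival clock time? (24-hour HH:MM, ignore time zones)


Depart: 12:21
Leg 1: +213 min -> 15:54
Layover: +32 min -> 16:26
Leg 2: +106 min -> 18:12
Total travel: 351 minutes = 5h 51m
Arrival: 18:12

18:12


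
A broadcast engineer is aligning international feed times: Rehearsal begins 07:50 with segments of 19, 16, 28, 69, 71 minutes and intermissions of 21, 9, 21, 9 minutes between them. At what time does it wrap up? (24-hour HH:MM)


Start: 07:50 = 470 min from midnight
  after task 1 (19 min): 08:09
  after break (21 min): 08:30
  after task 2 (16 min): 08:46
  after break (9 min): 08:55
  after task 3 (28 min): 09:23
  after break (21 min): 09:44
  after task 4 (69 min): 10:53
  after break (9 min): 11:02
  after task 5 (71 min): 12:13
Total elapsed: 263 minutes
End time: 12:13

12:13


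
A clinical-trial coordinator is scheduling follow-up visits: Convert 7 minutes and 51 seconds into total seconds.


Minutes: 7
Seconds: 51
Convert minutes to seconds: 7 x 60 = 420
Add remaining seconds: 420 + 51 = 471

471


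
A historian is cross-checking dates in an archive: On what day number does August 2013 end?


Month: August
Year: 2013
August is a 31-day month
Total: 31 days

31


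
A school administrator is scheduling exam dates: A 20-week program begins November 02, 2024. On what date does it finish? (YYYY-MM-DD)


Start: 2024-11-02
Weeks to add: 20
Convert to days: 20 x 7 = 140 days
Add 140 days to 2024-11-02
Result: 2025-03-22

2025-03-22


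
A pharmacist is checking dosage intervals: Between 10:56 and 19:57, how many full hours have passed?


Start: 10:56
End: 19:57
Hour difference: 19 - 10 = 9 hours
Minute difference: 57 - 56 = 1 minutes
Total minutes: 541
Complete hours: 541 / 60 = 9 (remainder 1)

9


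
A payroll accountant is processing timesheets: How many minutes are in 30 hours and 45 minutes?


Hours: 30
Extra minutes: 45
Minutes per hour: 60
Hours to minutes: 30 x 60 = 1800
Total: 1800 + 45 = 1845

1845


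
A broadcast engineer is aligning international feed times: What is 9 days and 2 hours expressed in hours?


Days: 9
Extra hours: 2
Hours per day: 24
Days to hours: 9 x 24 = 216
Total: 216 + 2 = 218

218


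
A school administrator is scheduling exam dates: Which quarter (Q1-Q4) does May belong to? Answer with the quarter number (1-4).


Month: May (month 5)
Q1: January-March (months 1-3)
Q2: April-June (months 4-6)
Q3: July-September (months 7-9)
Q4: October-December (months 10-12)
Month 5 falls in Q2

2


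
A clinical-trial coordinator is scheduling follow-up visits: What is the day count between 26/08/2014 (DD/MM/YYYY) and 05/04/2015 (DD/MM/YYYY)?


Start date: 2014-08-26
End date: 2015-04-05
Aug 2014: +6 days
Sep 2014: +30 days
Oct 2014: +31 days
... (6 more months)
Total: 222 days

222


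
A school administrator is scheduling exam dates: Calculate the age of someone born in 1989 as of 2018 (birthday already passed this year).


Birth year: 1989
Current year: 2018
Age = current year - birth year
Age = 2018 - 1989 = 29

29


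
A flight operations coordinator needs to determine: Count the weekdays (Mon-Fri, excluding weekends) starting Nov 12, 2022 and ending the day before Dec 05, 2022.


Start: 2022-11-12 (Saturday)
End (exclusive): 2022-12-05 (Monday)
Total calendar days: 23
Full weeks: 23 // 7 = 3 -> 15 weekdays
Remaining 2 days starting on Saturday:
  Sat(-), Sun(-) -> 0 weekdays
Total business days: 15 + 0 = 15

15


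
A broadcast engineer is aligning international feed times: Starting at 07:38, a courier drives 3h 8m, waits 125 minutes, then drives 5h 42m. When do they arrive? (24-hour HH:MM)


Depart: 07:38
Leg 1: +188 min -> 10:46
Layover: +125 min -> 12:51
Leg 2: +342 min -> 18:33
Total travel: 655 minutes = 10h 55m
Arrival: 18:33

18:33


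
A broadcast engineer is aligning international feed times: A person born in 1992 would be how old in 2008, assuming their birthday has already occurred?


Birth year: 1992
Current year: 2008
Age = current year - birth year
Age = 2008 - 1992 = 16

16


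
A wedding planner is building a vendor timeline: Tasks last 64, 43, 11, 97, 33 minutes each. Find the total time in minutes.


Durations: 64, 43, 11, 97, 33
Running sum: 64
+ 43 = 107
+ 11 = 118
+ 97 = 215
+ 33 = 248
Total duration: 248 minutes
That is 4 hours and 8 minutes

248


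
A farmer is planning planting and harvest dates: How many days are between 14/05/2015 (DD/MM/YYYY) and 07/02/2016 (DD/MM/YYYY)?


Start date: 2015-05-14
End date: 2016-02-07
May 2015: +18 days
Jun 2015: +30 days
Jul 2015: +31 days
... (7 more months)
Total: 269 days

269


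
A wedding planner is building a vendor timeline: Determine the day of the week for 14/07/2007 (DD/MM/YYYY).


Date: 2007-07-14
January 1, 2007 is a Monday
Day of year: 195
Offset from Jan 1: 194 days
194 mod 7 = 5
Result: Saturday

Saturday


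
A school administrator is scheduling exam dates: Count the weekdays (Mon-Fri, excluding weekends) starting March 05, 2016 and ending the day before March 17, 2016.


Start: 2016-03-05 (Saturday)
End (exclusive): 2016-03-17 (Thursday)
Total calendar days: 12
Full weeks: 12 // 7 = 1 -> 5 weekdays
Remaining 5 days starting on Saturday:
  Sat(-), Sun(-), Mon(w), Tue(w), Wed(w) -> 3 weekdays
Total business days: 5 + 3 = 8

8


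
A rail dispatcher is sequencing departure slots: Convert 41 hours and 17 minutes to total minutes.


Hours: 41
Minutes: 17
Convert hours to minutes: 41 x 60 = 2460
Add remaining minutes: 2460 + 17 = 2477

2477


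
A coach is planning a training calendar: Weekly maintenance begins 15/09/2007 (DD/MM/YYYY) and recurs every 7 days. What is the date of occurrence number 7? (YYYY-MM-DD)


First occurrence: 2007-09-15 (occurrence 1)
Each occurrence is 7 days after the previous.
Occurrence 7 is 6 weeks after the first.
6 weeks = 42 days
2007-09-15 + 42 days = 2007-10-27

2007-10-27


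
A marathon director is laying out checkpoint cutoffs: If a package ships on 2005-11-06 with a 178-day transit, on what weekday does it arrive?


Start: 2005-11-06 (Sunday)
Step 1 - find target date: add 178 days
  2005-11-06 + 178 days = 2006-05-03
Step 2 - day of week:
  178 mod 7 = 3
  Sunday + 3 days -> Wednesday
Result: Wednesday (2006-05-03)

Wednesday


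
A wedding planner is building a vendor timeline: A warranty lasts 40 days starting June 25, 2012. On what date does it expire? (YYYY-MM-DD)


Start: 2012-06-25
Adding 40 days
Days remaining in June: 5
After June: 35 days still to add
July 2012: 31 days, 4 remaining
August 2012 has 31 days, need 4
Result: 2012-08-04

2012-08-04


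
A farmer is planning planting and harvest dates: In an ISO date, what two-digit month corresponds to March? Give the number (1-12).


Calendar month order:
2. February
3. March <--
4. April
March is month number 3

3


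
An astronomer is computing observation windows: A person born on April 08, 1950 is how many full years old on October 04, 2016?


Birth: 1950-04-08
Reference: 2016-10-04
Year difference: 2016 - 1950 = 66
Has birthday (04-08) occurred by 10-04? Yes
Age in full years: 66

66


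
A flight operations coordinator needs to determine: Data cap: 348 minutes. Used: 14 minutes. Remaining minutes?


Total budget: 348 minutes
Time used: 14 minutes
Remaining: 348 - 14 = 334 minutes
Percent used: 4.0%
Percent remaining: 96.0%

334


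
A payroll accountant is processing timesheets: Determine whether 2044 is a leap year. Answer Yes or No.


Year: 2044
Divisible by 4? 2044 / 4 = 511.0 -> Yes
Divisible by 100? 2044 / 100 = 20.44 -> No
Divisible by 4 but not 100, so it IS a leap year

Yes


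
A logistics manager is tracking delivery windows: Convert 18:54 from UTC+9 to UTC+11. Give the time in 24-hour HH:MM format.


Local time: 18:54 at UTC+9 (offset 9h)
Target zone: UTC+11 (offset 11h)
Difference: 11 - (9) = 2 hours
Calculation: 18 + (2) = 20
Result: 20:54

20:54


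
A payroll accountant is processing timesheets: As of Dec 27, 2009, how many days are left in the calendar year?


Start: December 27, 2009
End: December 31, 2009
Days left in December: 4
Total: 4 days

4


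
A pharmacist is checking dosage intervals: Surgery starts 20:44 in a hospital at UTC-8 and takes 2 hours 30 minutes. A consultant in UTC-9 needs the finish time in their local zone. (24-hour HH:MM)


Start: 20:44 in UTC-8
Step 1 - add duration:
  minutes: 44 + 30 = 74 (carry 1h)
  hours: 20 + 2 + 1 = 23
  end in UTC-8: 23:14
Step 2 - convert UTC-8 -> UTC-9:
  offset difference: -9 - (-8) = -1 hours
  23 + (-1) = 22 -> mod 24 = 22
Result: 22:14 in UTC-9

22:14


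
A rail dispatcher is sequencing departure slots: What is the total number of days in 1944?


Year: 1944
Check leap year rules:
Divisible by 4? Yes
Divisible by 100? No
1944 is a leap year
Days: 366

366


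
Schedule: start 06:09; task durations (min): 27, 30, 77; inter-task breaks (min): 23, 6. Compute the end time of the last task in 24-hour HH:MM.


Start: 06:09 = 369 min from midnight
  after task 1 (27 min): 06:36
  after break (23 min): 06:59
  after task 2 (30 min): 07:29
  after break (6 min): 07:35
  after task 3 (77 min): 08:52
Total elapsed: 163 minutes
End time: 08:52

08:52


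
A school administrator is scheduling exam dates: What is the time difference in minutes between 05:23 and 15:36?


Start time: 05:23 = 323 minutes from midnight
End time: 15:36 = 936 minutes from midnight
Difference: 936 - 323 = 613 minutes
That is 10 hours and 13 minutes

613


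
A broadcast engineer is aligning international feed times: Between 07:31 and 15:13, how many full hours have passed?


Start: 07:31
End: 15:13
Hour difference: 15 - 7 = 8 hours
Minute difference: 13 - 31 = -18 minutes
Total minutes: 462
Complete hours: 462 / 60 = 7 (remainder 42)

7


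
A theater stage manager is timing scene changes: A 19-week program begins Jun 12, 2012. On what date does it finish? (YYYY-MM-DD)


Start: 2012-06-12
Weeks to add: 19
Convert to days: 19 x 7 = 133 days
Add 133 days to 2012-06-12
Result: 2012-10-23

2012-10-23


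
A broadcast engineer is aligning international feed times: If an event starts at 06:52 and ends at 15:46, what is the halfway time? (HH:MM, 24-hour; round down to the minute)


Start time: 06:52 = 412 minutes from midnight
End time: 15:46 = 946 minutes from midnight
Sum: 412 + 946 = 1358
Midpoint: 1358 / 2 = 679 minutes
Convert: 679 / 60 = 11 hours, 19 minutes
Result: 11:19

11:19


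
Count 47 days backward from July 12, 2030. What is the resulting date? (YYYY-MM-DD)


Start: 2030-07-12
Subtracting 47 days
Days already passed in July: 12
After going back through July: 35 more days to subtract
June 2030: 30 days, 5 remaining
May 2030 has 31 days, need 5
Result: 2030-05-26

2030-05-26


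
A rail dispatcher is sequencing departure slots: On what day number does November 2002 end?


Month: November
Year: 2002
November is a 30-day month
Total: 30 days

30


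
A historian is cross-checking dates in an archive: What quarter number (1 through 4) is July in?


Month: July (month 7)
Q1: January-March (months 1-3)
Q2: April-June (months 4-6)
Q3: July-September (months 7-9)
Q4: October-December (months 10-12)
Month 7 falls in Q3

3


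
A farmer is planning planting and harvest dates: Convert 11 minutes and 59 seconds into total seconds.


Minutes: 11
Seconds: 59
Convert minutes to seconds: 11 x 60 = 660
Add remaining seconds: 660 + 59 = 719

719


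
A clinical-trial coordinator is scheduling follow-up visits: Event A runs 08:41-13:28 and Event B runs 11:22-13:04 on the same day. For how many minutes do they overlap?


Interval A: [521, 808] minutes from midnight
Interval B: [682, 784] minutes from midnight
Overlap start = max(521, 682) = 682
Overlap end = min(808, 784) = 784
Overlap = 784 - 682 = 102 minutes

102


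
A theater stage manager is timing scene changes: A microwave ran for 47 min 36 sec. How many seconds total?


Minutes: 47
Extra seconds: 36
Seconds per minute: 60
Minutes to seconds: 47 x 60 = 2820
Total: 2820 + 36 = 2856

2856


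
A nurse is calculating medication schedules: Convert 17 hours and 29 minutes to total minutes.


Hours: 17
Extra minutes: 29
Minutes per hour: 60
Hours to minutes: 17 x 60 = 1020
Total: 1020 + 29 = 1049

1049


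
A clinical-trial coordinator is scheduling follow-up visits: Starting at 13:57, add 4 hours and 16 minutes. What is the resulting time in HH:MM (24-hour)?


Start time: 13:57
Adding: 4 hours 16 minutes
Minutes: 57 + 16 = 73
Minute overflow: 73 >= 60, so carry 1 hour, minutes = 13
Hours: 13 + 4 + 1 = 18
Result: 18:13

18:13


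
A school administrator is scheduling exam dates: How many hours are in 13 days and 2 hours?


Days: 13
Extra hours: 2
Hours per day: 24
Days to hours: 13 x 24 = 312
Total: 312 + 2 = 314

314


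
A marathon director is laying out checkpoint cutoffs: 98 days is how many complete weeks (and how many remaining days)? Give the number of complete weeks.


Total days: 98
Days per week: 7
Division: 98 / 7 = 14 remainder 0
Complete weeks: 14
Remaining days: 0

14


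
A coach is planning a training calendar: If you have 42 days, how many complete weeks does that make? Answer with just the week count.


Total days: 42
Days per week: 7
Division: 42 / 7 = 6 remainder 0
Complete weeks: 6
Remaining days: 0

6


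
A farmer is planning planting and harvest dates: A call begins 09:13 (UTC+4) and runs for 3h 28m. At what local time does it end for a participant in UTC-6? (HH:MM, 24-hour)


Start: 09:13 in UTC+4
Step 1 - add duration:
  minutes: 13 + 28 = 41
  hours: 9 + 3 + 0 = 12
  end in UTC+4: 12:41
Step 2 - convert UTC+4 -> UTC-6:
  offset difference: -6 - (4) = -10 hours
  12 + (-10) = 2 -> mod 24 = 2
Result: 02:41 in UTC-6

02:41


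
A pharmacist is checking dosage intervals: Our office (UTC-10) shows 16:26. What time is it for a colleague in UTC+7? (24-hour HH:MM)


Local time: 16:26 at UTC-10 (offset -10h)
Target zone: UTC+7 (offset 7h)
Difference: 7 - (-10) = 17 hours
Calculation: 16 + (17) = 33
Wraparound: (33) mod 24 = 9
Result: 09:26

09:26


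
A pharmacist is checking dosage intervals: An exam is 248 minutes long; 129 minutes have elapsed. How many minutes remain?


Total budget: 248 minutes
Time used: 129 minutes
Remaining: 248 - 129 = 119 minutes
Percent used: 52.0%
Percent remaining: 48.0%

119


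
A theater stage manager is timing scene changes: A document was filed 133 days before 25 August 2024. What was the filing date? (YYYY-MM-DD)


Start: 2024-08-25
Subtracting 133 days
Days already passed in August: 25
After going back through August: 108 more days to subtract
July 2024: 31 days, 77 remaining
June 2024: 30 days, 47 remaining
May 2024: 31 days, 16 remaining
April 2024 has 30 days, need 16
Result: 2024-04-14

2024-04-14


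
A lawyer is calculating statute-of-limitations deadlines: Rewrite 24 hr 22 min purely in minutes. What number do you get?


Hours: 24
Extra minutes: 22
Minutes per hour: 60
Hours to minutes: 24 x 60 = 1440
Total: 1440 + 22 = 1462

1462


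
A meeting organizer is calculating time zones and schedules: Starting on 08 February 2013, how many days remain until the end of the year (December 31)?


Start: February 08, 2013
End: December 31, 2013
Days left in February: 20
March: 31
April: 30
May: 31
June: 30
... plus remaining months
Sum of remaining months: 306
Total: 20 + 306 = 326

326


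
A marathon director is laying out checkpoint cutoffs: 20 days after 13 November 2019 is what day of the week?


Start: 2019-11-13 (Wednesday)
Step 1 - find target date: add 20 days
  2019-11-13 + 20 days = 2019-12-03
Step 2 - day of week:
  20 mod 7 = 6
  Wednesday + 6 days -> Tuesday
Result: Tuesday (2019-12-03)

Tuesday


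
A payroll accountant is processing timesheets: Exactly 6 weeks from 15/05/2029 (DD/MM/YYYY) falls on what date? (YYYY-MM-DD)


Start: 2029-05-15
Weeks to add: 6
Convert to days: 6 x 7 = 42 days
Add 42 days to 2029-05-15
Result: 2029-06-26

2029-06-26


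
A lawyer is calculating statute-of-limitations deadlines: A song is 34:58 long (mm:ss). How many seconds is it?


Minutes: 34
Extra seconds: 58
Seconds per minute: 60
Minutes to seconds: 34 x 60 = 2040
Total: 2040 + 58 = 2098

2098


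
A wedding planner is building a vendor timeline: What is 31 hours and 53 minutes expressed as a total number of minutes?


Hours: 31
Minutes: 53
Convert hours to minutes: 31 x 60 = 1860
Add remaining minutes: 1860 + 53 = 1913

1913


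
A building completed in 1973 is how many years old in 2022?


Birth year: 1973
Current year: 2022
Age = current year - birth year
Age = 2022 - 1973 = 49

49


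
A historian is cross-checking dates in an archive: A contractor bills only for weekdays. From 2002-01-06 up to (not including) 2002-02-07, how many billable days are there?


Start: 2002-01-06 (Sunday)
End (exclusive): 2002-02-07 (Thursday)
Total calendar days: 32
Full weeks: 32 // 7 = 4 -> 20 weekdays
Remaining 4 days starting on Sunday:
  Sun(-), Mon(w), Tue(w), Wed(w) -> 3 weekdays
Total business days: 20 + 3 = 23

23


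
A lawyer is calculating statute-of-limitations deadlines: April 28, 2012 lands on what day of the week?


Date: 2012-04-28
January 1, 2012 is a Sunday
Day of year: 119
Offset from Jan 1: 118 days
118 mod 7 = 6
Result: Saturday

Saturday


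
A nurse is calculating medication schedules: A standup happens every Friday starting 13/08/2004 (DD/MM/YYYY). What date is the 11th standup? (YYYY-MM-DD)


First occurrence: 2004-08-13 (occurrence 1)
Each occurrence is 7 days after the previous.
Occurrence 11 is 10 weeks after the first.
10 weeks = 70 days
2004-08-13 + 70 days = 2004-10-22

2004-10-22


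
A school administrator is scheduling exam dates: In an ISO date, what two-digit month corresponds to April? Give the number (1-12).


Calendar month order:
3. March
4. April <--
5. May
April is month number 4

4


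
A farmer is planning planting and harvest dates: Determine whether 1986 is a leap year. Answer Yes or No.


Year: 1986
Divisible by 4? 1986 / 4 = 496.5 -> No
Not divisible by 4, so NOT a leap year

No


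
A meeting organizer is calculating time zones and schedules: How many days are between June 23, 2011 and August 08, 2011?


Start date: 2011-06-23
End date: 2011-08-08
Jun 2011: +8 days
Jul 2011: +31 days
Aug 2011: +7 days
Total: 46 days

46


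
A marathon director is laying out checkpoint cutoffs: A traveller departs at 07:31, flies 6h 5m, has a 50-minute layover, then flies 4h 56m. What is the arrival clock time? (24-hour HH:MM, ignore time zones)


Depart: 07:31
Leg 1: +365 min -> 13:36
Layover: +50 min -> 14:26
Leg 2: +296 min -> 19:22
Total travel: 711 minutes = 11h 51m
Arrival: 19:22

19:22


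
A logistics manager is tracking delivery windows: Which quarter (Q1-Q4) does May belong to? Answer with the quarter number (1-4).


Month: May (month 5)
Q1: January-March (months 1-3)
Q2: April-June (months 4-6)
Q3: July-September (months 7-9)
Q4: October-December (months 10-12)
Month 5 falls in Q2

2


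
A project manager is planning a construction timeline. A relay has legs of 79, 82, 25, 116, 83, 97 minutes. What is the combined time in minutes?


Durations: 79, 82, 25, 116, 83, 97
Running sum: 79
+ 82 = 161
+ 25 = 186
+ 116 = 302
+ 83 = 385
+ 97 = 482
Total duration: 482 minutes
That is 8 hours and 2 minutes

482


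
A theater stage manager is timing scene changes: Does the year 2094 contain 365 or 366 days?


Year: 2094
Check leap year rules:
Divisible by 4? No
2094 is not a leap year
Days: 365

365


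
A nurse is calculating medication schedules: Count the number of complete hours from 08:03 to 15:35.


Start: 08:03
End: 15:35
Hour difference: 15 - 8 = 7 hours
Minute difference: 35 - 3 = 32 minutes
Total minutes: 452
Complete hours: 452 / 60 = 7 (remainder 32)

7


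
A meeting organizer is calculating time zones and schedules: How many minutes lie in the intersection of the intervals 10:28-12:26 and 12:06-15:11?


Interval A: [628, 746] minutes from midnight
Interval B: [726, 911] minutes from midnight
Overlap start = max(628, 726) = 726
Overlap end = min(746, 911) = 746
Overlap = 746 - 726 = 20 minutes

20


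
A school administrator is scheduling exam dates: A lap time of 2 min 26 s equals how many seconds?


Minutes: 2
Seconds: 26
Convert minutes to seconds: 2 x 60 = 120
Add remaining seconds: 120 + 26 = 146

146


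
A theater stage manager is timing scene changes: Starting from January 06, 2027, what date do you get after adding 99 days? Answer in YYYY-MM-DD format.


Start: 2027-01-06
Adding 99 days
Days remaining in January: 25
After January: 74 days still to add
February 2027: 28 days, 46 remaining
March 2027: 31 days, 15 remaining
April 2027 has 30 days, need 15
Result: 2027-04-15

2027-04-15


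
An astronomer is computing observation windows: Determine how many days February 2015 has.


Month: February
Year: 2015
2015 is not a leap year
February has 28 days
Total: 28 days

28


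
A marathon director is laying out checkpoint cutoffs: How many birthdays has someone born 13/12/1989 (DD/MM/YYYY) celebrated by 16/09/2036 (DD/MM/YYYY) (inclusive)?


Birth: 1989-12-13
Reference: 2036-09-16
Year difference: 2036 - 1989 = 47
Has birthday (12-13) occurred by 09-16? No
Birthday not yet reached this year -> subtract 1
Age in full years: 46

46


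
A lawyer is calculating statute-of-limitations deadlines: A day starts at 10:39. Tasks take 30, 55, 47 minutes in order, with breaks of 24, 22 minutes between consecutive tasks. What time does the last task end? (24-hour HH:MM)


Start: 10:39 = 639 min from midnight
  after task 1 (30 min): 11:09
  after break (24 min): 11:33
  after task 2 (55 min): 12:28
  after break (22 min): 12:50
  after task 3 (47 min): 13:37
Total elapsed: 178 minutes
End time: 13:37

13:37


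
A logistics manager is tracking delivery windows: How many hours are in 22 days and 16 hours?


Days: 22
Extra hours: 16
Hours per day: 24
Days to hours: 22 x 24 = 528
Total: 528 + 16 = 544

544


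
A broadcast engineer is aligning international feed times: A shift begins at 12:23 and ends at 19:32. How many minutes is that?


Start time: 12:23 = 743 minutes from midnight
End time: 19:32 = 1172 minutes from midnight
Difference: 1172 - 743 = 429 minutes
That is 7 hours and 9 minutes

429


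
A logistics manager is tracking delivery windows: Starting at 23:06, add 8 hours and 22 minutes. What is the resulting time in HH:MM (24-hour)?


Start time: 23:06
Adding: 8 hours 22 minutes
Minutes: 6 + 22 = 28
Hours: 23 + 8 + 0 = 31
Hour wraparound: 31 mod 24 = 7
Result: 07:28

07:28


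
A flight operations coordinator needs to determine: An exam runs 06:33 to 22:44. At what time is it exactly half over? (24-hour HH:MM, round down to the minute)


Start time: 06:33 = 393 minutes from midnight
End time: 22:44 = 1364 minutes from midnight
Sum: 393 + 1364 = 1757
Midpoint: 1757 / 2 = 878 minutes
Convert: 878 / 60 = 14 hours, 38 minutes
Result: 14:38

14:38


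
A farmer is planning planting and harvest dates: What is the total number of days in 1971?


Year: 1971
Check leap year rules:
Divisible by 4? No
1971 is not a leap year
Days: 365

365


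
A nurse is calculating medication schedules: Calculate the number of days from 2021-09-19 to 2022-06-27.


Start date: 2021-09-19
End date: 2022-06-27
Sep 2021: +12 days
Oct 2021: +31 days
Nov 2021: +30 days
... (7 more months)
Total: 281 days

281


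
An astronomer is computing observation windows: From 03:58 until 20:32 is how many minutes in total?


Start time: 03:58 = 238 minutes from midnight
End time: 20:32 = 1232 minutes from midnight
Difference: 1232 - 238 = 994 minutes
That is 16 hours and 34 minutes

994


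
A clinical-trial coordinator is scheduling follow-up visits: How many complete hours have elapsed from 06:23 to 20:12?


Start: 06:23
End: 20:12
Hour difference: 20 - 6 = 14 hours
Minute difference: 12 - 23 = -11 minutes
Total minutes: 829
Complete hours: 829 / 60 = 13 (remainder 49)

13


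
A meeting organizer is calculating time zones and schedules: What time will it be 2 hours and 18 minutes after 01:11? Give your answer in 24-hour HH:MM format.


Start time: 01:11
Adding: 2 hours 18 minutes
Minutes: 11 + 18 = 29
Hours: 1 + 2 + 0 = 3
Result: 03:29

03:29


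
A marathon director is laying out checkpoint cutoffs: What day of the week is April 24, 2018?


Date: 2018-04-24
January 1, 2018 is a Monday
Day of year: 114
Offset from Jan 1: 113 days
113 mod 7 = 1
Result: Tuesday

Tuesday


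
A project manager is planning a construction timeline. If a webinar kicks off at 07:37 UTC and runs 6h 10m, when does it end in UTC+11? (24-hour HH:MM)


Start: 07:37 in UTC
Step 1 - add duration:
  minutes: 37 + 10 = 47
  hours: 7 + 6 + 0 = 13
  end in UTC: 13:47
Step 2 - convert UTC -> UTC+11:
  offset difference: 11 - (0) = 11 hours
  13 + (11) = 24 -> mod 24 = 0
Result: 00:47 in UTC+11

00:47


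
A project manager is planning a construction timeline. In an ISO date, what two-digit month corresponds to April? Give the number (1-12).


Calendar month order:
3. March
4. April <--
5. May
April is month number 4

4


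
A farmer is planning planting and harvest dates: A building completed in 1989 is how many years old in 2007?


Birth year: 1989
Current year: 2007
Age = current year - birth year
Age = 2007 - 1989 = 18

18


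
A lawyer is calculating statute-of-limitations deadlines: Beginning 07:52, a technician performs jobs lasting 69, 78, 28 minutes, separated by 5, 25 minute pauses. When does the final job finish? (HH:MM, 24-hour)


Start: 07:52 = 472 min from midnight
  after task 1 (69 min): 09:01
  after break (5 min): 09:06
  after task 2 (78 min): 10:24
  after break (25 min): 10:49
  after task 3 (28 min): 11:17
Total elapsed: 205 minutes
End time: 11:17

11:17


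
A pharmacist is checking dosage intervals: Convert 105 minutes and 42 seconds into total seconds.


Minutes: 105
Seconds: 42
Convert minutes to seconds: 105 x 60 = 6300
Add remaining seconds: 6300 + 42 = 6342

6342


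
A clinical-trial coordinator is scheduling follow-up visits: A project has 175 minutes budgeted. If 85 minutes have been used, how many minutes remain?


Total budget: 175 minutes
Time used: 85 minutes
Remaining: 175 - 85 = 90 minutes
Percent used: 48.6%
Percent remaining: 51.4%

90


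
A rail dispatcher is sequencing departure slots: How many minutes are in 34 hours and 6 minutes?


Hours: 34
Extra minutes: 6
Minutes per hour: 60
Hours to minutes: 34 x 60 = 2040
Total: 2040 + 6 = 2046

2046


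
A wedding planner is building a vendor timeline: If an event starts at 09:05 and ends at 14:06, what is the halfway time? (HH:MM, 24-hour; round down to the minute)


Start time: 09:05 = 545 minutes from midnight
End time: 14:06 = 846 minutes from midnight
Sum: 545 + 846 = 1391
Midpoint: 1391 / 2 = 695 minutes
Convert: 695 / 60 = 11 hours, 35 minutes
Result: 11:35

11:35


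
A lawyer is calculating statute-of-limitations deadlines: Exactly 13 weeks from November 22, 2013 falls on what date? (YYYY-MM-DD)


Start: 2013-11-22
Weeks to add: 13
Convert to days: 13 x 7 = 91 days
Add 91 days to 2013-11-22
Result: 2014-02-21

2014-02-21


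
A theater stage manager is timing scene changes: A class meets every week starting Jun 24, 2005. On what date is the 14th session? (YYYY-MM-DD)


First occurrence: 2005-06-24 (occurrence 1)
Each occurrence is 7 days after the previous.
Occurrence 14 is 13 weeks after the first.
13 weeks = 91 days
2005-06-24 + 91 days = 2005-09-23

2005-09-23


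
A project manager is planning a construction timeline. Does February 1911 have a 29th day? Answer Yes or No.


Year: 1911
Divisible by 4? 1911 / 4 = 477.75 -> No
Not divisible by 4, so NOT a leap year

No


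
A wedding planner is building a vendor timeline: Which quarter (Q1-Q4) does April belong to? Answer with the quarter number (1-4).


Month: April (month 4)
Q1: January-March (months 1-3)
Q2: April-June (months 4-6)
Q3: July-September (months 7-9)
Q4: October-December (months 10-12)
Month 4 falls in Q2

2


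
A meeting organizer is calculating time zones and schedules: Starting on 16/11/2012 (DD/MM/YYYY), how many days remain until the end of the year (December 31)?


Start: November 16, 2012
End: December 31, 2012
Days left in November: 14
December: 31
Sum of remaining months: 31
Total: 14 + 31 = 45

45


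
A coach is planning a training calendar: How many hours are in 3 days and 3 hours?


Days: 3
Extra hours: 3
Hours per day: 24
Days to hours: 3 x 24 = 72
Total: 72 + 3 = 75

75


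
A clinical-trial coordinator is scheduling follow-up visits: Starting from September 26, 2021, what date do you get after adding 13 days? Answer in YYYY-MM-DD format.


Start: 2021-09-26
Adding 13 days
Days remaining in September: 4
After September: 9 days still to add
October 2021 has 31 days, need 9
Result: 2021-10-09

2021-10-09


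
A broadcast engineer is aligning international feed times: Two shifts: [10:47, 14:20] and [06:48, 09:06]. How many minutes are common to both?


Interval A: [647, 860] minutes from midnight
Interval B: [408, 546] minutes from midnight
Overlap start = max(647, 408) = 647
Overlap end = min(860, 546) = 546
End <= start, so the intervals do not overlap: 0 minutes

0


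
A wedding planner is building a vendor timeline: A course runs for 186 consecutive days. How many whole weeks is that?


Total days: 186
Days per week: 7
Division: 186 / 7 = 26 remainder 4
Complete weeks: 26
Remaining days: 4

26


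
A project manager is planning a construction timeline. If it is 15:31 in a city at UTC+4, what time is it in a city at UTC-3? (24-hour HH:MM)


Local time: 15:31 at UTC+4 (offset 4h)
Target zone: UTC-3 (offset -3h)
Difference: -3 - (4) = -7 hours
Calculation: 15 + (-7) = 8
Result: 08:31

08:31


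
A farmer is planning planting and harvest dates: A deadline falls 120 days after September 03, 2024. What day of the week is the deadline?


Start: 2024-09-03 (Tuesday)
Step 1 - find target date: add 120 days
  2024-09-03 + 120 days = 2025-01-01
Step 2 - day of week:
  120 mod 7 = 1
  Tuesday + 1 days -> Wednesday
Result: Wednesday (2025-01-01)

Wednesday


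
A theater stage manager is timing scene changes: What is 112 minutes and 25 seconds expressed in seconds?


Minutes: 112
Extra seconds: 25
Seconds per minute: 60
Minutes to seconds: 112 x 60 = 6720
Total: 6720 + 25 = 6745

6745


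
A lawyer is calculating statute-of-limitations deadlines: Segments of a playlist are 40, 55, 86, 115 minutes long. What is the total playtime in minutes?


Durations: 40, 55, 86, 115
Running sum: 40
+ 55 = 95
+ 86 = 181
+ 115 = 296
Total duration: 296 minutes
That is 4 hours and 56 minutes

296


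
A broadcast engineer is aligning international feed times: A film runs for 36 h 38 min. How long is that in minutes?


Hours: 36
Minutes: 38
Convert hours to minutes: 36 x 60 = 2160
Add remaining minutes: 2160 + 38 = 2198

2198


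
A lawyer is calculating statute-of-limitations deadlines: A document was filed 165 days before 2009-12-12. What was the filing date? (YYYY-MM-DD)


Start: 2009-12-12
Subtracting 165 days
Days already passed in December: 12
After going back through December: 153 more days to subtract
November 2009: 30 days, 123 remaining
October 2009: 31 days, 92 remaining
September 2009: 30 days, 62 remaining
August 2009: 31 days, 31 remaining
Result: 2009-06-30

2009-06-30


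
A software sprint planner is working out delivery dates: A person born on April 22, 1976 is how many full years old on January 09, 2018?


Birth: 1976-04-22
Reference: 2018-01-09
Year difference: 2018 - 1976 = 42
Has birthday (04-22) occurred by 01-09? No
Birthday not yet reached this year -> subtract 1
Age in full years: 41

41


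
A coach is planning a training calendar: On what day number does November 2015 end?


Month: November
Year: 2015
November is a 30-day month
Total: 30 days

30


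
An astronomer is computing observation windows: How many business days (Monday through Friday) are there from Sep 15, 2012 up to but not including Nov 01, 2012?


Start: 2012-09-15 (Saturday)
End (exclusive): 2012-11-01 (Thursday)
Total calendar days: 47
Full weeks: 47 // 7 = 6 -> 30 weekdays
Remaining 5 days starting on Saturday:
  Sat(-), Sun(-), Mon(w), Tue(w), Wed(w) -> 3 weekdays
Total business days: 30 + 3 = 33

33


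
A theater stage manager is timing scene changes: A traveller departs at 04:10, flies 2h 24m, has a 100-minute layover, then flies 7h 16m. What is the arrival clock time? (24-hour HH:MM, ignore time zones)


Depart: 04:10
Leg 1: +144 min -> 06:34
Layover: +100 min -> 08:14
Leg 2: +436 min -> 15:30
Total travel: 680 minutes = 11h 20m
Arrival: 15:30

15:30


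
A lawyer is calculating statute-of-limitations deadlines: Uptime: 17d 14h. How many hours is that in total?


Days: 17
Extra hours: 14
Hours per day: 24
Days to hours: 17 x 24 = 408
Total: 408 + 14 = 422

422


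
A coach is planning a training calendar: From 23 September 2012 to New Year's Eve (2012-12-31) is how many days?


Start: September 23, 2012
End: December 31, 2012
Days left in September: 7
October: 31
November: 30
December: 31
Sum of remaining months: 92
Total: 7 + 92 = 99

99


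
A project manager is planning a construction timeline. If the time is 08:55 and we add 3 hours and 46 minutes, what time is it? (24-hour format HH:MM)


Start time: 08:55
Adding: 3 hours 46 minutes
Minutes: 55 + 46 = 101
Minute overflow: 101 >= 60, so carry 1 hour, minutes = 41
Hours: 8 + 3 + 1 = 12
Result: 12:41

12:41


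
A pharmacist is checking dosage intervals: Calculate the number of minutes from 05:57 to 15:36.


Start time: 05:57 = 357 minutes from midnight
End time: 15:36 = 936 minutes from midnight
Difference: 936 - 357 = 579 minutes
That is 9 hours and 39 minutes

579


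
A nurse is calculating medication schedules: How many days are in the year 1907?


Year: 1907
Check leap year rules:
Divisible by 4? No
1907 is not a leap year
Days: 365

365


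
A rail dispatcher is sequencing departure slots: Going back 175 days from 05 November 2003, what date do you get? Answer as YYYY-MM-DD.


Start: 2003-11-05
Subtracting 175 days
Days already passed in November: 5
After going back through November: 170 more days to subtract
October 2003: 31 days, 139 remaining
September 2003: 30 days, 109 remaining
August 2003: 31 days, 78 remaining
July 2003: 31 days, 47 remaining
Result: 2003-05-14

2003-05-14


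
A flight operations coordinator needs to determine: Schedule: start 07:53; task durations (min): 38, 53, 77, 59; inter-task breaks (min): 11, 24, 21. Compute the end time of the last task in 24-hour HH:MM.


Start: 07:53 = 473 min from midnight
  after task 1 (38 min): 08:31
  after break (11 min): 08:42
  after task 2 (53 min): 09:35
  after break (24 min): 09:59
  after task 3 (77 min): 11:16
  after break (21 min): 11:37
  after task 4 (59 min): 12:36
Total elapsed: 283 minutes
End time: 12:36

12:36


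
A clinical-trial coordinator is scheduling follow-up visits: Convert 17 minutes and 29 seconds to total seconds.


Minutes: 17
Extra seconds: 29
Seconds per minute: 60
Minutes to seconds: 17 x 60 = 1020
Total: 1020 + 29 = 1049

1049


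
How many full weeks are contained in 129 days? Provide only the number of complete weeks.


Total days: 129
Days per week: 7
Division: 129 / 7 = 18 remainder 3
Complete weeks: 18
Remaining days: 3

18


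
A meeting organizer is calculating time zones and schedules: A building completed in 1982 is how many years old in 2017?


Birth year: 1982
Current year: 2017
Age = current year - birth year
Age = 2017 - 1982 = 35

35


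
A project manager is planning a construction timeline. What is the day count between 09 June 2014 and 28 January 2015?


Start date: 2014-06-09
End date: 2015-01-28
Jun 2014: +22 days
Jul 2014: +31 days
Aug 2014: +31 days
... (5 more months)
Total: 233 days

233


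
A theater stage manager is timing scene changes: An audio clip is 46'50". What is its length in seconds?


Minutes: 46
Seconds: 50
Convert minutes to seconds: 46 x 60 = 2760
Add remaining seconds: 2760 + 50 = 2810

2810


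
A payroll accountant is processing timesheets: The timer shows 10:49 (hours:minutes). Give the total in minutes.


Hours: 10
Minutes: 49
Convert hours to minutes: 10 x 60 = 600
Add remaining minutes: 600 + 49 = 649

649


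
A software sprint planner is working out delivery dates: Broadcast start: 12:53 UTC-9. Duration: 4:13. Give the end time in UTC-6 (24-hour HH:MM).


Start: 12:53 in UTC-9
Step 1 - add duration:
  minutes: 53 + 13 = 66 (carry 1h)
  hours: 12 + 4 + 1 = 17
  end in UTC-9: 17:06
Step 2 - convert UTC-9 -> UTC-6:
  offset difference: -6 - (-9) = 3 hours
  17 + (3) = 20 -> mod 24 = 20
Result: 20:06 in UTC-6

20:06


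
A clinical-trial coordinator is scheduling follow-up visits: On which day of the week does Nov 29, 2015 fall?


Date: 2015-11-29
January 1, 2015 is a Thursday
Day of year: 333
Offset from Jan 1: 332 days
332 mod 7 = 3
Result: Sunday

Sunday


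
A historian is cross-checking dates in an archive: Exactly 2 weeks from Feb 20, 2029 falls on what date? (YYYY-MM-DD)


Start: 2029-02-20
Weeks to add: 2
Convert to days: 2 x 7 = 14 days
Add 14 days to 2029-02-20
Result: 2029-03-06

2029-03-06


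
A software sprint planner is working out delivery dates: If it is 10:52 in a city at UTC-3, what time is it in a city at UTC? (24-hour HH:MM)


Local time: 10:52 at UTC-3 (offset -3h)
Target zone: UTC (offset 0h)
Difference: 0 - (-3) = 3 hours
Calculation: 10 + (3) = 13
Result: 13:52

13:52
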